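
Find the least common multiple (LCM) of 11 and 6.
66

First find GCD(11, 6) using the Euclidean algorithm:
11 = 1 × 6 + 5
6 = 1 × 5 + 1
5 = 5 × 1 + 0
GCD(11, 6) = 1

LCM formula: LCM(a, b) = (a × b) / GCD(a, b)
LCM(11, 6) = (11 × 6) / 1
LCM(11, 6) = 66 / 1
LCM(11, 6) = 66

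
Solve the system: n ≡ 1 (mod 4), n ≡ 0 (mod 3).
M = 4 × 3 = 12. M₁ = 3, y₁ ≡ 3 (mod 4). M₂ = 4, y₂ ≡ 1 (mod 3). n = 1×3×3 + 0×4×1 ≡ 9 (mod 12)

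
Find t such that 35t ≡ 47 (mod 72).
61

Since gcd(35, 72) = 1 divides 47, a solution exists.
Multiply both sides by the inverse of 35 mod 72:
  35^(-1) mod 72 = 35
  x ≡ 35 × 47 ≡ 1645 ≡ 61 (mod 72)
Verification: 35 × 61 = 2135 = 29 × 72 + 47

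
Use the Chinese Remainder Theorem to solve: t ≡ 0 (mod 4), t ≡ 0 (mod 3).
M = 4 × 3 = 12. M₁ = 3, y₁ ≡ 3 (mod 4). M₂ = 4, y₂ ≡ 1 (mod 3). t = 0×3×3 + 0×4×1 ≡ 0 (mod 12)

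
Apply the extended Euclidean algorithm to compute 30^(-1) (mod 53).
Extended GCD: 30(23) + 53(-13) = 1. So 30^(-1) ≡ 23 ≡ 23 (mod 53). Verify: 30 × 23 = 690 ≡ 1 (mod 53)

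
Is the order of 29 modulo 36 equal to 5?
No, the actual order is 6, not 5.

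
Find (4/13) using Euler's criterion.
(4/13) = 4^{6} mod 13 = 1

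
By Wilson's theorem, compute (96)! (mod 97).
By Wilson's theorem, (96)! ≡ -1 ≡ 96 (mod 97)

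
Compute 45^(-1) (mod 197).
45^(-1) ≡ 162 (mod 197). Verification: 45 × 162 = 7290 ≡ 1 (mod 197)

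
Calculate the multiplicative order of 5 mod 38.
Powers of 5 mod 38: 5^1≡5, 5^2≡25, 5^3≡11, 5^4≡17, 5^5≡9, 5^6≡7, 5^7≡35, 5^8≡23, 5^9≡1. Order = 9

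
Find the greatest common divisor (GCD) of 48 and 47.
1

Using the Euclidean algorithm:
48 = 1 × 47 + 1
47 = 47 × 1 + 0

GCD(48, 47) = 1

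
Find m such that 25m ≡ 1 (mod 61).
25^(-1) ≡ 22 (mod 61). Verification: 25 × 22 = 550 ≡ 1 (mod 61)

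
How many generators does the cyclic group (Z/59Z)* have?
28

The number of primitive roots modulo p is φ(p-1) = φ(58)
φ(58) = 28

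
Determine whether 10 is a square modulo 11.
By Euler's criterion: 10^{5} ≡ 10 (mod 11). Since this equals -1 (≡ 10), 10 is not a QR.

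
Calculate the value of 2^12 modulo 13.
Using Fermat: 2^{12} ≡ 1 (mod 13). 12 ≡ 0 (mod 12). So 2^{12} ≡ 2^{0} ≡ 1 (mod 13)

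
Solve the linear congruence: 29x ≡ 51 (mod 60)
39

Since gcd(29, 60) = 1 divides 51, a solution exists.
Multiply both sides by the inverse of 29 mod 60:
  29^(-1) mod 60 = 29
  x ≡ 29 × 51 ≡ 1479 ≡ 39 (mod 60)
Verification: 29 × 39 = 1131 = 18 × 60 + 51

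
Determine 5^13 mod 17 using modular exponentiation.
Using repeated squaring. 13 = 8 + 4 + 1 (binary 1101). Repeated squaring mod 17: 5^1 ≡ 5; 5^2 ≡ 5² = 25 ≡ 8; 5^4 ≡ 8² = 64 ≡ 13; 5^8 ≡ 13² = 169 ≡ 16. Multiply: 5^13 = 5^8 × 5^4 × 5^1 ≡ 16 × 13 × 5 (mod 17): 16 × 13 = 208 ≡ 4; 4 × 5 = 20 ≡ 3. So 5^13 ≡ 3 (mod 17).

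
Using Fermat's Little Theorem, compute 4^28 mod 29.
By Fermat's Little Theorem, 4^{28} ≡ 1 (mod 29) since 29 is prime and gcd(4, 29) = 1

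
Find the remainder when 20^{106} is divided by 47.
By Fermat: 20^{46} ≡ 1 (mod 47). 106 = 2×46 + 14. So 20^{106} ≡ 20^{14} ≡ 18 (mod 47)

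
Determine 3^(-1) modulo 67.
3^(-1) ≡ 45 (mod 67). Verification: 3 × 45 = 135 ≡ 1 (mod 67)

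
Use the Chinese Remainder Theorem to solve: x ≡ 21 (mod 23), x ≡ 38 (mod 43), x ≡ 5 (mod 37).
27644

Using the Chinese Remainder Theorem:
M = product of moduli = 36593
For equation 1: M_1 = 1591, 1591 ≡ 4 (mod 23), inverse of 1591 mod 23 is 6 (check: 4 × 6 = 24 ≡ 1 (mod 23))
For equation 2: M_2 = 851, 851 ≡ 34 (mod 43), inverse of 851 mod 43 is 19 (check: 34 × 19 = 646 ≡ 1 (mod 43))
For equation 3: M_3 = 989, 989 ≡ 27 (mod 37), inverse of 989 mod 37 is 11 (check: 27 × 11 = 297 ≡ 1 (mod 37))
Combine: x ≡ Σ r_i×M_i×(M_i⁻¹ mod m_i) = 21×1591×6 + 38×851×19 + 5×989×11 = 200466 + 614422 + 54395 = 869283
869283 mod 36593 = 27644
x ≡ 27644 (mod 36593)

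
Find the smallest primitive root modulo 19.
2

A primitive root g modulo p has order p-1 = 18
Prime divisors of 18: [2, 3]
g is a primitive root iff g^(18/q) ≢ 1 (mod 19) for each prime divisor q
Testing small values:
  g = 2: 2^9 ≡ 18, 2^6 ≡ 7 (mod 19) → none is 1, primitive root!
The smallest primitive root is 2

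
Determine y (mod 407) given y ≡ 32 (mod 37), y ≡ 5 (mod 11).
291

Using the Chinese Remainder Theorem:
M = product of moduli = 407
For equation 1: M_1 = 11, 11 ≡ 11 (mod 37), inverse of 11 mod 37 is 27 (check: 11 × 27 = 297 ≡ 1 (mod 37))
For equation 2: M_2 = 37, 37 ≡ 4 (mod 11), inverse of 37 mod 11 is 3 (check: 4 × 3 = 12 ≡ 1 (mod 11))
Combine: y ≡ Σ r_i×M_i×(M_i⁻¹ mod m_i) = 32×11×27 + 5×37×3 = 9504 + 555 = 10059
10059 mod 407 = 291
y ≡ 291 (mod 407)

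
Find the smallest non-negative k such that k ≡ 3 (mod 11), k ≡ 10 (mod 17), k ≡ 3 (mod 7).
1081

Using the Chinese Remainder Theorem:
M = product of moduli = 1309
For equation 1: M_1 = 119, 119 ≡ 9 (mod 11), inverse of 119 mod 11 is 5 (check: 9 × 5 = 45 ≡ 1 (mod 11))
For equation 2: M_2 = 77, 77 ≡ 9 (mod 17), inverse of 77 mod 17 is 2 (check: 9 × 2 = 18 ≡ 1 (mod 17))
For equation 3: M_3 = 187, 187 ≡ 5 (mod 7), inverse of 187 mod 7 is 3 (check: 5 × 3 = 15 ≡ 1 (mod 7))
Combine: k ≡ Σ r_i×M_i×(M_i⁻¹ mod m_i) = 3×119×5 + 10×77×2 + 3×187×3 = 1785 + 1540 + 1683 = 5008
5008 mod 1309 = 1081
k ≡ 1081 (mod 1309)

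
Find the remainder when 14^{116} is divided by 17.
By Fermat: 14^{16} ≡ 1 (mod 17). 116 = 7×16 + 4. So 14^{116} ≡ 14^{4} ≡ 13 (mod 17)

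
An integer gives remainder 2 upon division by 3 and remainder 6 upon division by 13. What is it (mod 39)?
M = 3 × 13 = 39. M₁ = 13, y₁ ≡ 1 (mod 3). M₂ = 3, y₂ ≡ 9 (mod 13). n = 2×13×1 + 6×3×9 ≡ 32 (mod 39). The smallest positive such number is 32.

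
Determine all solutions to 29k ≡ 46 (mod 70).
4

Since gcd(29, 70) = 1 divides 46, a solution exists.
Multiply both sides by the inverse of 29 mod 70:
  29^(-1) mod 70 = 29
  x ≡ 29 × 46 ≡ 1334 ≡ 4 (mod 70)
Verification: 29 × 4 = 116 = 1 × 70 + 46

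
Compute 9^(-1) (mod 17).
9^(-1) ≡ 2 (mod 17). Verification: 9 × 2 = 18 ≡ 1 (mod 17)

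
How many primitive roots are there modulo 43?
12

The number of primitive roots modulo p is φ(p-1) = φ(42)
φ(42) = 12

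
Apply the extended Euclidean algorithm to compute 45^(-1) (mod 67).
Extended GCD: 45(3) + 67(-2) = 1. So 45^(-1) ≡ 3 ≡ 3 (mod 67). Verify: 45 × 3 = 135 ≡ 1 (mod 67)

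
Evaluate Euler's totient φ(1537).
1456

Prime factorization: 1537 = 29 × 53
Using the formula φ(n) = n × Π(1 - 1/p) for each prime factor p:
φ(1537) = 1537 × (1 - 1/29) × (1 - 1/53)
φ(1537) = 1456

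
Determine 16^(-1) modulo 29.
16^(-1) ≡ 20 (mod 29). Verification: 16 × 20 = 320 ≡ 1 (mod 29)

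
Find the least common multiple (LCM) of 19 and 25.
475

First find GCD(19, 25) using the Euclidean algorithm:
19 = 0 × 25 + 19
25 = 1 × 19 + 6
19 = 3 × 6 + 1
6 = 6 × 1 + 0
GCD(19, 25) = 1

LCM formula: LCM(a, b) = (a × b) / GCD(a, b)
LCM(19, 25) = (19 × 25) / 1
LCM(19, 25) = 475 / 1
LCM(19, 25) = 475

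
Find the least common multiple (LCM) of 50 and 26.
650

First find GCD(50, 26) using the Euclidean algorithm:
50 = 1 × 26 + 24
26 = 1 × 24 + 2
24 = 12 × 2 + 0
GCD(50, 26) = 2

LCM formula: LCM(a, b) = (a × b) / GCD(a, b)
LCM(50, 26) = (50 × 26) / 2
LCM(50, 26) = 1300 / 2
LCM(50, 26) = 650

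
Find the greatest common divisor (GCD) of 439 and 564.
1

Using the Euclidean algorithm:
439 = 0 × 564 + 439
564 = 1 × 439 + 125
439 = 3 × 125 + 64
125 = 1 × 64 + 61
64 = 1 × 61 + 3
61 = 20 × 3 + 1
3 = 3 × 1 + 0

GCD(439, 564) = 1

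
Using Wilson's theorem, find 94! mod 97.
(96)! = (94)! × (95) × (96) ≡ -1 (mod 97). So (94)! ≡ -1 × [(96)(95)]^(-1) ≡ 48 (mod 97)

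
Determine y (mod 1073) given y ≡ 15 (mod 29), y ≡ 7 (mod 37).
44

Using the Chinese Remainder Theorem:
M = product of moduli = 1073
For equation 1: M_1 = 37, 37 ≡ 8 (mod 29), inverse of 37 mod 29 is 11 (check: 8 × 11 = 88 ≡ 1 (mod 29))
For equation 2: M_2 = 29, 29 ≡ 29 (mod 37), inverse of 29 mod 37 is 23 (check: 29 × 23 = 667 ≡ 1 (mod 37))
Combine: y ≡ Σ r_i×M_i×(M_i⁻¹ mod m_i) = 15×37×11 + 7×29×23 = 6105 + 4669 = 10774
10774 mod 1073 = 44
y ≡ 44 (mod 1073)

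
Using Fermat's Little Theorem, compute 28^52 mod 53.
By Fermat's Little Theorem, 28^{52} ≡ 1 (mod 53) since 53 is prime and gcd(28, 53) = 1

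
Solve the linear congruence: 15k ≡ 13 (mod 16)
3

Since gcd(15, 16) = 1 divides 13, a solution exists.
Multiply both sides by the inverse of 15 mod 16:
  15^(-1) mod 16 = 15
  x ≡ 15 × 13 ≡ 195 ≡ 3 (mod 16)
Verification: 15 × 3 = 45 = 2 × 16 + 13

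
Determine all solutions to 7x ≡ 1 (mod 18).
13

Since gcd(7, 18) = 1 divides 1, a solution exists.
Multiply both sides by the inverse of 7 mod 18:
  7^(-1) mod 18 = 13
  x ≡ 13 × 1 ≡ 13 ≡ 13 (mod 18)
Verification: 7 × 13 = 91 = 5 × 18 + 1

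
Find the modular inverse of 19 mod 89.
19^(-1) ≡ 75 (mod 89). Verification: 19 × 75 = 1425 ≡ 1 (mod 89)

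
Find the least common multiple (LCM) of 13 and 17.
221

First find GCD(13, 17) using the Euclidean algorithm:
13 = 0 × 17 + 13
17 = 1 × 13 + 4
13 = 3 × 4 + 1
4 = 4 × 1 + 0
GCD(13, 17) = 1

LCM formula: LCM(a, b) = (a × b) / GCD(a, b)
LCM(13, 17) = (13 × 17) / 1
LCM(13, 17) = 221 / 1
LCM(13, 17) = 221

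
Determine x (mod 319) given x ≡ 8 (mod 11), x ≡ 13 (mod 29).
129

Using the Chinese Remainder Theorem:
M = product of moduli = 319
For equation 1: M_1 = 29, 29 ≡ 7 (mod 11), inverse of 29 mod 11 is 8 (check: 7 × 8 = 56 ≡ 1 (mod 11))
For equation 2: M_2 = 11, 11 ≡ 11 (mod 29), inverse of 11 mod 29 is 8 (check: 11 × 8 = 88 ≡ 1 (mod 29))
Combine: x ≡ Σ r_i×M_i×(M_i⁻¹ mod m_i) = 8×29×8 + 13×11×8 = 1856 + 1144 = 3000
3000 mod 319 = 129
x ≡ 129 (mod 319)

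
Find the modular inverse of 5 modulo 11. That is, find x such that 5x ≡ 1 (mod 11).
9

Using Extended Euclidean Algorithm:
gcd(5, 11) = 1
Bezout coefficients: 5 × -2 + 11 × 1 = 1
So 5 × -2 ≡ 1 (mod 11)
The inverse is -2 mod 11 = 9
Verification: 5 × 9 = 45 = 4 × 11 + 1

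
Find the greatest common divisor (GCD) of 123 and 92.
1

Using the Euclidean algorithm:
123 = 1 × 92 + 31
92 = 2 × 31 + 30
31 = 1 × 30 + 1
30 = 30 × 1 + 0

GCD(123, 92) = 1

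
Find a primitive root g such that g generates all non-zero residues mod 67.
p - 1 = 66 has prime divisors 2, 3, 11. h is a primitive root mod 67 iff h^(66/q) ≢ 1 (mod 67) for each such q.
h = 2: 2^33 ≡ 66, 2^22 ≡ 37, 2^6 ≡ 64 (mod 67); none is 1, so 2 has order 66 and is a primitive root.
The smallest primitive root mod 67 is g = 2.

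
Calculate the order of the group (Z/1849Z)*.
1806

Prime factorization: 1849 = 43^2
Using the formula φ(n) = n × Π(1 - 1/p) for each prime factor p:
φ(1849) = 1849 × (1 - 1/43)
φ(1849) = 1806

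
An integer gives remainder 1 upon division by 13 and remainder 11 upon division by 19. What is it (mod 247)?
M = 13 × 19 = 247. M₁ = 19, y₁ ≡ 11 (mod 13). M₂ = 13, y₂ ≡ 3 (mod 19). x = 1×19×11 + 11×13×3 ≡ 144 (mod 247). The smallest positive such number is 144.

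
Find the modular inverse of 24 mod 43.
24^(-1) ≡ 9 (mod 43). Verification: 24 × 9 = 216 ≡ 1 (mod 43)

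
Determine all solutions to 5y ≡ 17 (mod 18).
7

Since gcd(5, 18) = 1 divides 17, a solution exists.
Multiply both sides by the inverse of 5 mod 18:
  5^(-1) mod 18 = 11
  x ≡ 11 × 17 ≡ 187 ≡ 7 (mod 18)
Verification: 5 × 7 = 35 = 1 × 18 + 17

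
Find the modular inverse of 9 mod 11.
9^(-1) ≡ 5 (mod 11). Verification: 9 × 5 = 45 ≡ 1 (mod 11)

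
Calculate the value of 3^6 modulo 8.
6 = 4 + 2 (binary 110). Repeated squaring mod 8: 3^1 ≡ 3; 3^2 ≡ 3² = 9 ≡ 1; 3^4 ≡ 1² = 1 ≡ 1. Multiply: 3^6 = 3^4 × 3^2 ≡ 1 × 1 (mod 8): 1 × 1 = 1 ≡ 1. So 3^6 ≡ 1 (mod 8).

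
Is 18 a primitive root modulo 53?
p - 1 = 52 has prime divisors 2, 13. Check 18^(52/q) mod 53 for each: 18^(52/2) = 18^26 ≡ 52, 18^(52/13) = 18^4 ≡ 36 (mod 53). None of these is 1, so 18 has order 52 = φ(53), so it is a primitive root mod 53.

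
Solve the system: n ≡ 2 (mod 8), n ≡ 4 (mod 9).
M = 8 × 9 = 72. M₁ = 9, y₁ ≡ 1 (mod 8). M₂ = 8, y₂ ≡ 8 (mod 9). n = 2×9×1 + 4×8×8 ≡ 58 (mod 72)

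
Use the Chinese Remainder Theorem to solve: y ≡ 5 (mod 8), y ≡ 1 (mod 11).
M = 8 × 11 = 88. M₁ = 11, y₁ ≡ 3 (mod 8). M₂ = 8, y₂ ≡ 7 (mod 11). y = 5×11×3 + 1×8×7 ≡ 45 (mod 88)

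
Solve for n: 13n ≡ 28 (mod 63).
7

Since gcd(13, 63) = 1 divides 28, a solution exists.
Multiply both sides by the inverse of 13 mod 63:
  13^(-1) mod 63 = 34
  x ≡ 34 × 28 ≡ 952 ≡ 7 (mod 63)
Verification: 13 × 7 = 91 = 1 × 63 + 28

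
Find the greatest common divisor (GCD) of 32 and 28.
4

Using the Euclidean algorithm:
32 = 1 × 28 + 4
28 = 7 × 4 + 0

GCD(32, 28) = 4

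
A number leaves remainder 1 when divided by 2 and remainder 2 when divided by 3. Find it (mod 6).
M = 2 × 3 = 6. M₁ = 3, y₁ ≡ 1 (mod 2). M₂ = 2, y₂ ≡ 2 (mod 3). x = 1×3×1 + 2×2×2 ≡ 5 (mod 6)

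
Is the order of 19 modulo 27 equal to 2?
No, the actual order is 3, not 2.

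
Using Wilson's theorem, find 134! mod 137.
(136)! = (134)! × (135) × (136) ≡ -1 (mod 137). So (134)! ≡ -1 × [(136)(135)]^(-1) ≡ 68 (mod 137)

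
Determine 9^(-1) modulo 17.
9^(-1) ≡ 2 (mod 17). Verification: 9 × 2 = 18 ≡ 1 (mod 17)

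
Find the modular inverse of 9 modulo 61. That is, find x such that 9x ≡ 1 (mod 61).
34

Using Extended Euclidean Algorithm:
gcd(9, 61) = 1
Bezout coefficients: 9 × -27 + 61 × 4 = 1
So 9 × -27 ≡ 1 (mod 61)
The inverse is -27 mod 61 = 34
Verification: 9 × 34 = 306 = 5 × 61 + 1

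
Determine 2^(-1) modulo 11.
2^(-1) ≡ 6 (mod 11). Verification: 2 × 6 = 12 ≡ 1 (mod 11)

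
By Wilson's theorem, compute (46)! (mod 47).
By Wilson's theorem, (46)! ≡ -1 ≡ 46 (mod 47)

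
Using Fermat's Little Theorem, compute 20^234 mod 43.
By Fermat: 20^{42} ≡ 1 (mod 43). 234 ≡ 24 (mod 42). So 20^{234} ≡ 20^{24} ≡ 41 (mod 43)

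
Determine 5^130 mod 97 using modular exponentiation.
Using Fermat: 5^{96} ≡ 1 (mod 97). 130 ≡ 34 (mod 96). So 5^{130} ≡ 5^{34} ≡ 2 (mod 97)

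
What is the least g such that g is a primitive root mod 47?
p - 1 = 46 has prime divisors 2, 23. h is a primitive root mod 47 iff h^(46/q) ≢ 1 (mod 47) for each such q.
h = 2: 2^23 ≡ 1, 2^2 ≡ 4 (mod 47); 2^23 ≡ 1, so not a primitive root.
h = 3: 3^23 ≡ 1, 3^2 ≡ 9 (mod 47); 3^23 ≡ 1, so not a primitive root.
h = 4: 4^23 ≡ 1, 4^2 ≡ 16 (mod 47); 4^23 ≡ 1, so not a primitive root.
h = 5: 5^23 ≡ 46, 5^2 ≡ 25 (mod 47); none is 1, so 5 has order 46 and is a primitive root.
The smallest primitive root mod 47 is g = 5.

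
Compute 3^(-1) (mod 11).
3^(-1) ≡ 4 (mod 11). Verification: 3 × 4 = 12 ≡ 1 (mod 11)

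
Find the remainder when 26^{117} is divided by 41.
By Fermat: 26^{40} ≡ 1 (mod 41). 117 = 2×40 + 37. So 26^{117} ≡ 26^{37} ≡ 22 (mod 41)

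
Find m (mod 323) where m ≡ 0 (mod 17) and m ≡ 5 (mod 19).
M = 17 × 19 = 323. M₁ = 19, y₁ ≡ 9 (mod 17). M₂ = 17, y₂ ≡ 9 (mod 19). m = 0×19×9 + 5×17×9 ≡ 119 (mod 323)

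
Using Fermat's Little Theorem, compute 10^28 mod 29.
By Fermat's Little Theorem, 10^{28} ≡ 1 (mod 29) since 29 is prime and gcd(10, 29) = 1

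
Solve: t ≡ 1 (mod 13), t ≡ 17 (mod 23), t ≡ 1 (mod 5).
M = 13 × 23 × 5 = 1495. M₁ = 115, y₁ ≡ 6 (mod 13). M₂ = 65, y₂ ≡ 17 (mod 23). M₃ = 299, y₃ ≡ 4 (mod 5). t = 1×115×6 + 17×65×17 + 1×299×4 ≡ 1236 (mod 1495)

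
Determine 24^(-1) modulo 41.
24^(-1) ≡ 12 (mod 41). Verification: 24 × 12 = 288 ≡ 1 (mod 41)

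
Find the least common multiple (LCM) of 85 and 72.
6120

First find GCD(85, 72) using the Euclidean algorithm:
85 = 1 × 72 + 13
72 = 5 × 13 + 7
13 = 1 × 7 + 6
7 = 1 × 6 + 1
6 = 6 × 1 + 0
GCD(85, 72) = 1

LCM formula: LCM(a, b) = (a × b) / GCD(a, b)
LCM(85, 72) = (85 × 72) / 1
LCM(85, 72) = 6120 / 1
LCM(85, 72) = 6120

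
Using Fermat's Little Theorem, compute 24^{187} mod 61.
8

By Fermat's Little Theorem, a^(p-1) ≡ 1 (mod p) for prime p and gcd(a, p) = 1
Here p = 61, so 24^60 ≡ 1 (mod 61)
We can reduce the exponent: 187 mod 60 = 7
So 24^187 ≡ 24^7 (mod 61)
Computing: 24^7 mod 61 = 8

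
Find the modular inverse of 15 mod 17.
15^(-1) ≡ 8 (mod 17). Verification: 15 × 8 = 120 ≡ 1 (mod 17)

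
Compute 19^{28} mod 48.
1

Using successive squaring:
Binary expansion of 28: 11100
Powers of 19 mod 48 (each is the square of the previous):
  19^1 ≡ 19 (mod 48)
  19^2 ≡ 19² = 361 ≡ 25 (mod 48)
  19^4 ≡ 25² = 625 ≡ 1 (mod 48)
  19^8 ≡ 1² = 1 ≡ 1 (mod 48)
  19^16 ≡ 1² = 1 ≡ 1 (mod 48)
28 = 16 + 8 + 4, so 19^28 = 19^16 × 19^8 × 19^4 ≡ 1 × 1 × 1 (mod 48)
Multiplying step by step:
  1 × 1 = 1 ≡ 1 (mod 48)
  1 × 1 = 1 ≡ 1 (mod 48)
Result: 19^28 ≡ 1 (mod 48)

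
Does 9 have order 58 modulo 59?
p - 1 = 58 has prime divisors 2, 29. Check 9^(58/q) mod 59 for each: 9^(58/2) = 9^29 ≡ 1, 9^(58/29) = 9^2 ≡ 22 (mod 59). Since 9^29 ≡ 1 (mod 59), the order of 9 divides 29 (in fact the order is 29) ≠ 58, so it is not a primitive root.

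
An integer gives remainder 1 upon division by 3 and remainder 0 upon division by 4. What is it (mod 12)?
M = 3 × 4 = 12. M₁ = 4, y₁ ≡ 1 (mod 3). M₂ = 3, y₂ ≡ 3 (mod 4). z = 1×4×1 + 0×3×3 ≡ 4 (mod 12). The smallest positive such number is 4.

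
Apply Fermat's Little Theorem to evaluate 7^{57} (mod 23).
20

By Fermat's Little Theorem, a^(p-1) ≡ 1 (mod p) for prime p and gcd(a, p) = 1
Here p = 23, so 7^22 ≡ 1 (mod 23)
We can reduce the exponent: 57 mod 22 = 13
So 7^57 ≡ 7^13 (mod 23)
Computing: 7^13 mod 23 = 20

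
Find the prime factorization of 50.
2 × 5^2

Divide by primes starting from smallest:
50 ÷ 2 = 25
25 ÷ 5 = 5
5 ÷ 5 = 1

50 = 2 × 5^2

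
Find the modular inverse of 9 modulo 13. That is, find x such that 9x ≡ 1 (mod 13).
3

Using Extended Euclidean Algorithm:
gcd(9, 13) = 1
Bezout coefficients: 9 × 3 + 13 × -2 = 1
So 9 × 3 ≡ 1 (mod 13)
The inverse is 3 mod 13 = 3
Verification: 9 × 3 = 27 = 2 × 13 + 1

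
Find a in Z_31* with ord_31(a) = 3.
5 has order 3 mod 31 since 5^{3} ≡ 1 (mod 31) and no smaller power works.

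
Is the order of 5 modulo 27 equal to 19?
No, the actual order is 18, not 19.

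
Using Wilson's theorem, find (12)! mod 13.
By Wilson's theorem, (12)! ≡ -1 ≡ 12 (mod 13)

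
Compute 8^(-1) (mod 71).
9

Using Extended Euclidean Algorithm:
gcd(8, 71) = 1
Bezout coefficients: 8 × 9 + 71 × -1 = 1
So 8 × 9 ≡ 1 (mod 71)
The inverse is 9 mod 71 = 9
Verification: 8 × 9 = 72 = 1 × 71 + 1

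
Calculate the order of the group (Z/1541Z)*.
1452

Prime factorization: 1541 = 23 × 67
Using the formula φ(n) = n × Π(1 - 1/p) for each prime factor p:
φ(1541) = 1541 × (1 - 1/23) × (1 - 1/67)
φ(1541) = 1452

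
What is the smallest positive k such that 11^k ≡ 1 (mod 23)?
Powers of 11 mod 23: 11^1≡11, 11^2≡6, 11^3≡20, 11^4≡13, 11^5≡5, 11^6≡9, 11^7≡7, 11^8≡8, 11^9≡19, 11^10≡2, 11^11≡22, 11^12≡12, 11^13≡17, 11^14≡3, 11^15≡10, 11^16≡18, 11^17≡14, 11^18≡16, 11^19≡15, 11^20≡4, 11^21≡21, 11^22≡1. Order = 22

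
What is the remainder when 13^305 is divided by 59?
Using Fermat: 13^{58} ≡ 1 (mod 59). 305 ≡ 15 (mod 58). So 13^{305} ≡ 13^{15} ≡ 39 (mod 59)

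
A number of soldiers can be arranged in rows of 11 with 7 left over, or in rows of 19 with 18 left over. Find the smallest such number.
M = 11 × 19 = 209. M₁ = 19, y₁ ≡ 7 (mod 11). M₂ = 11, y₂ ≡ 7 (mod 19). k = 7×19×7 + 18×11×7 ≡ 18 (mod 209). The smallest positive such number is 18.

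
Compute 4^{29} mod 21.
16

Using successive squaring:
Binary expansion of 29: 11101
Powers of 4 mod 21 (each is the square of the previous):
  4^1 ≡ 4 (mod 21)
  4^2 ≡ 4² = 16 ≡ 16 (mod 21)
  4^4 ≡ 16² = 256 ≡ 4 (mod 21)
  4^8 ≡ 4² = 16 ≡ 16 (mod 21)
  4^16 ≡ 16² = 256 ≡ 4 (mod 21)
29 = 16 + 8 + 4 + 1, so 4^29 = 4^16 × 4^8 × 4^4 × 4^1 ≡ 4 × 16 × 4 × 4 (mod 21)
Multiplying step by step:
  4 × 16 = 64 ≡ 1 (mod 21)
  1 × 4 = 4 ≡ 4 (mod 21)
  4 × 4 = 16 ≡ 16 (mod 21)
Result: 4^29 ≡ 16 (mod 21)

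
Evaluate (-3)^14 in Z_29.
Using repeated squaring. (-3) ≡ 26 (mod 29). 14 = 8 + 4 + 2 (binary 1110). Repeated squaring mod 29: 26^1 ≡ 26; 26^2 ≡ 26² = 676 ≡ 9; 26^4 ≡ 9² = 81 ≡ 23; 26^8 ≡ 23² = 529 ≡ 7. Multiply: (-3)^14 ≡ 26^8 × 26^4 × 26^2 ≡ 7 × 23 × 9 (mod 29): 7 × 23 = 161 ≡ 16; 16 × 9 = 144 ≡ 28. So (-3)^14 ≡ 28 (mod 29).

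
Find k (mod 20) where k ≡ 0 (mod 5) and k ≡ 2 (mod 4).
M = 5 × 4 = 20. M₁ = 4, y₁ ≡ 4 (mod 5). M₂ = 5, y₂ ≡ 1 (mod 4). k = 0×4×4 + 2×5×1 ≡ 10 (mod 20)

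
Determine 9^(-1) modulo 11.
9^(-1) ≡ 5 (mod 11). Verification: 9 × 5 = 45 ≡ 1 (mod 11)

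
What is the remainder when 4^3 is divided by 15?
3 = 2 + 1 (binary 11). Repeated squaring mod 15: 4^1 ≡ 4; 4^2 ≡ 4² = 16 ≡ 1. Multiply: 4^3 = 4^2 × 4^1 ≡ 1 × 4 (mod 15): 1 × 4 = 4 ≡ 4. So 4^3 ≡ 4 (mod 15).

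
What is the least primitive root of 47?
5

A primitive root g modulo p has order p-1 = 46
Prime divisors of 46: [2, 23]
g is a primitive root iff g^(46/q) ≢ 1 (mod 47) for each prime divisor q
Testing small values:
  g = 2: 2^23 ≡ 1, 2^2 ≡ 4 (mod 47) → 2^23 ≡ 1, not primitive root
  g = 3: 3^23 ≡ 1, 3^2 ≡ 9 (mod 47) → 3^23 ≡ 1, not primitive root
  g = 4: 4^23 ≡ 1, 4^2 ≡ 16 (mod 47) → 4^23 ≡ 1, not primitive root
  g = 5: 5^23 ≡ 46, 5^2 ≡ 25 (mod 47) → none is 1, primitive root!
The smallest primitive root is 5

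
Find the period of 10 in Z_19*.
Powers of 10 mod 19: 10^1≡10, 10^2≡5, 10^3≡12, 10^4≡6, 10^5≡3, 10^6≡11, 10^7≡15, 10^8≡17, 10^9≡18, 10^10≡9, 10^11≡14, 10^12≡7, 10^13≡13, 10^14≡16, 10^15≡8, 10^16≡4, 10^17≡2, 10^18≡1. Order = 18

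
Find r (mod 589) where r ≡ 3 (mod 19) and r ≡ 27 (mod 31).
M = 19 × 31 = 589. M₁ = 31, y₁ ≡ 8 (mod 19). M₂ = 19, y₂ ≡ 18 (mod 31). r = 3×31×8 + 27×19×18 ≡ 554 (mod 589)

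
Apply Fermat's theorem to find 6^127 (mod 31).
By Fermat: 6^{30} ≡ 1 (mod 31). 127 = 4×30 + 7. So 6^{127} ≡ 6^{7} ≡ 6 (mod 31)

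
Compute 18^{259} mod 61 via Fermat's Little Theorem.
6

By Fermat's Little Theorem, a^(p-1) ≡ 1 (mod p) for prime p and gcd(a, p) = 1
Here p = 61, so 18^60 ≡ 1 (mod 61)
We can reduce the exponent: 259 mod 60 = 19
So 18^259 ≡ 18^19 (mod 61)
Computing: 18^19 mod 61 = 6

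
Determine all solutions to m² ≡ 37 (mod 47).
The square roots of 37 mod 47 are 32 and 15. Verify: 32² = 1024 ≡ 37 (mod 47)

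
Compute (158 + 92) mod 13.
3

(158 + 92) = 250
250 mod 13 = 3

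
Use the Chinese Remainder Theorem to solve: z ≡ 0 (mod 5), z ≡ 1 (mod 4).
M = 5 × 4 = 20. M₁ = 4, y₁ ≡ 4 (mod 5). M₂ = 5, y₂ ≡ 1 (mod 4). z = 0×4×4 + 1×5×1 ≡ 5 (mod 20)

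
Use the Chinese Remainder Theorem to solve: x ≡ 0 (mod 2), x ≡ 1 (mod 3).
M = 2 × 3 = 6. M₁ = 3, y₁ ≡ 1 (mod 2). M₂ = 2, y₂ ≡ 2 (mod 3). x = 0×3×1 + 1×2×2 ≡ 4 (mod 6)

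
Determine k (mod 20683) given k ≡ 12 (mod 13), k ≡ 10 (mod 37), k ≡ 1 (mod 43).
11998

Using the Chinese Remainder Theorem:
M = product of moduli = 20683
For equation 1: M_1 = 1591, 1591 ≡ 5 (mod 13), inverse of 1591 mod 13 is 8 (check: 5 × 8 = 40 ≡ 1 (mod 13))
For equation 2: M_2 = 559, 559 ≡ 4 (mod 37), inverse of 559 mod 37 is 28 (check: 4 × 28 = 112 ≡ 1 (mod 37))
For equation 3: M_3 = 481, 481 ≡ 8 (mod 43), inverse of 481 mod 43 is 27 (check: 8 × 27 = 216 ≡ 1 (mod 43))
Combine: k ≡ Σ r_i×M_i×(M_i⁻¹ mod m_i) = 12×1591×8 + 10×559×28 + 1×481×27 = 152736 + 156520 + 12987 = 322243
322243 mod 20683 = 11998
k ≡ 11998 (mod 20683)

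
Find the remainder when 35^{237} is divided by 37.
By Fermat: 35^{36} ≡ 1 (mod 37). 237 = 6×36 + 21. So 35^{237} ≡ 35^{21} ≡ 8 (mod 37)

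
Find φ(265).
208

Prime factorization: 265 = 5 × 53
Using the formula φ(n) = n × Π(1 - 1/p) for each prime factor p:
φ(265) = 265 × (1 - 1/5) × (1 - 1/53)
φ(265) = 208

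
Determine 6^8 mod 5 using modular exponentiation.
6 ≡ 1 (mod 5). 8 = 8 (binary 1000). Repeated squaring mod 5: 1^1 ≡ 1; 1^2 ≡ 1² = 1 ≡ 1; 1^4 ≡ 1² = 1 ≡ 1; 1^8 ≡ 1² = 1 ≡ 1. So 6^8 ≡ 1 (mod 5).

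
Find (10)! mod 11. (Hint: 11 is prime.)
By Wilson's theorem, (10)! ≡ -1 ≡ 10 (mod 11)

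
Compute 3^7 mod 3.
3 ≡ 0 (mod 3). 7 = 4 + 2 + 1 (binary 111). Repeated squaring mod 3: 0^1 ≡ 0; 0^2 ≡ 0² = 0 ≡ 0; 0^4 ≡ 0² = 0 ≡ 0. Multiply: 3^7 ≡ 0^4 × 0^2 × 0^1 ≡ 0 × 0 × 0 (mod 3): 0 × 0 = 0 ≡ 0; 0 × 0 = 0 ≡ 0. So 3^7 ≡ 0 (mod 3).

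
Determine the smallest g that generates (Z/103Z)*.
5

A primitive root g modulo p has order p-1 = 102
Prime divisors of 102: [2, 3, 17]
g is a primitive root iff g^(102/q) ≢ 1 (mod 103) for each prime divisor q
Testing small values:
  g = 2: 2^51 ≡ 1, 2^34 ≡ 46, 2^6 ≡ 64 (mod 103) → 2^51 ≡ 1, not primitive root
  g = 3: 3^51 ≡ 102, 3^34 ≡ 1, 3^6 ≡ 8 (mod 103) → 3^34 ≡ 1, not primitive root
  g = 4: 4^51 ≡ 1, 4^34 ≡ 56, 4^6 ≡ 79 (mod 103) → 4^51 ≡ 1, not primitive root
  g = 5: 5^51 ≡ 102, 5^34 ≡ 56, 5^6 ≡ 72 (mod 103) → none is 1, primitive root!
The smallest primitive root is 5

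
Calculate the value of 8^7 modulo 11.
7 = 4 + 2 + 1 (binary 111). Repeated squaring mod 11: 8^1 ≡ 8; 8^2 ≡ 8² = 64 ≡ 9; 8^4 ≡ 9² = 81 ≡ 4. Multiply: 8^7 = 8^4 × 8^2 × 8^1 ≡ 4 × 9 × 8 (mod 11): 4 × 9 = 36 ≡ 3; 3 × 8 = 24 ≡ 2. So 8^7 ≡ 2 (mod 11).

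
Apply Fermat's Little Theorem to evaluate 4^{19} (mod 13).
4

By Fermat's Little Theorem, a^(p-1) ≡ 1 (mod p) for prime p and gcd(a, p) = 1
Here p = 13, so 4^12 ≡ 1 (mod 13)
We can reduce the exponent: 19 mod 12 = 7
So 4^19 ≡ 4^7 (mod 13)
Computing: 4^7 mod 13 = 4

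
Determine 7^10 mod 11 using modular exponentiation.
10 = 8 + 2 (binary 1010). Repeated squaring mod 11: 7^1 ≡ 7; 7^2 ≡ 7² = 49 ≡ 5; 7^4 ≡ 5² = 25 ≡ 3; 7^8 ≡ 3² = 9 ≡ 9. Multiply: 7^10 = 7^8 × 7^2 ≡ 9 × 5 (mod 11): 9 × 5 = 45 ≡ 1. So 7^10 ≡ 1 (mod 11).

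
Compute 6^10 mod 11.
10 = 8 + 2 (binary 1010). Repeated squaring mod 11: 6^1 ≡ 6; 6^2 ≡ 6² = 36 ≡ 3; 6^4 ≡ 3² = 9 ≡ 9; 6^8 ≡ 9² = 81 ≡ 4. Multiply: 6^10 = 6^8 × 6^2 ≡ 4 × 3 (mod 11): 4 × 3 = 12 ≡ 1. So 6^10 ≡ 1 (mod 11).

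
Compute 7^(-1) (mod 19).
7^(-1) ≡ 11 (mod 19). Verification: 7 × 11 = 77 ≡ 1 (mod 19)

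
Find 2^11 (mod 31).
Using repeated squaring. 11 = 8 + 2 + 1 (binary 1011). Repeated squaring mod 31: 2^1 ≡ 2; 2^2 ≡ 2² = 4 ≡ 4; 2^4 ≡ 4² = 16 ≡ 16; 2^8 ≡ 16² = 256 ≡ 8. Multiply: 2^11 = 2^8 × 2^2 × 2^1 ≡ 8 × 4 × 2 (mod 31): 8 × 4 = 32 ≡ 1; 1 × 2 = 2 ≡ 2. So 2^11 ≡ 2 (mod 31).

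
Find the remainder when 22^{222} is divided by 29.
By Fermat: 22^{28} ≡ 1 (mod 29). 222 = 7×28 + 26. So 22^{222} ≡ 22^{26} ≡ 16 (mod 29)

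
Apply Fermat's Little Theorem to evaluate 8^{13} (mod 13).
8

By Fermat's Little Theorem, a^(p-1) ≡ 1 (mod p) for prime p and gcd(a, p) = 1
Here p = 13, so 8^12 ≡ 1 (mod 13)
We can reduce the exponent: 13 mod 12 = 1
So 8^13 ≡ 8^1 (mod 13)
Computing: 8^1 mod 13 = 8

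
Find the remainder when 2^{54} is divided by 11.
By Fermat: 2^{10} ≡ 1 (mod 11). 54 = 5×10 + 4. So 2^{54} ≡ 2^{4} ≡ 5 (mod 11)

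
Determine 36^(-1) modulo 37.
36^(-1) ≡ 36 (mod 37). Verification: 36 × 36 = 1296 ≡ 1 (mod 37)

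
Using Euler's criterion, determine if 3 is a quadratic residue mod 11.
By Euler's criterion: 3^{5} ≡ 1 (mod 11). Since this equals 1, 3 is a QR.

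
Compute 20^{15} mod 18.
8

Using successive squaring:
Binary expansion of 15: 1111
Powers of 20 mod 18 (each is the square of the previous):
  20^1 ≡ 2 (mod 18)
  20^2 ≡ 2² = 4 ≡ 4 (mod 18)
  20^4 ≡ 4² = 16 ≡ 16 (mod 18)
  20^8 ≡ 16² = 256 ≡ 4 (mod 18)
15 = 8 + 4 + 2 + 1, so 20^15 = 20^8 × 20^4 × 20^2 × 20^1 ≡ 4 × 16 × 4 × 2 (mod 18)
Multiplying step by step:
  4 × 16 = 64 ≡ 10 (mod 18)
  10 × 4 = 40 ≡ 4 (mod 18)
  4 × 2 = 8 ≡ 8 (mod 18)
Result: 20^15 ≡ 8 (mod 18)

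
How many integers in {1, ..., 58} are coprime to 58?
28

Prime factorization: 58 = 2 × 29
Using the formula φ(n) = n × Π(1 - 1/p) for each prime factor p:
φ(58) = 58 × (1 - 1/2) × (1 - 1/29)
φ(58) = 28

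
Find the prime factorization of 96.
2^5 × 3

Divide by primes starting from smallest:
96 ÷ 2 = 48
48 ÷ 2 = 24
24 ÷ 2 = 12
12 ÷ 2 = 6
6 ÷ 2 = 3
3 ÷ 3 = 1

96 = 2^5 × 3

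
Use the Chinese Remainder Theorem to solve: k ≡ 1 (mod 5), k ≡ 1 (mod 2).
1

Using the Chinese Remainder Theorem:
M = product of moduli = 10
For equation 1: M_1 = 2, 2 ≡ 2 (mod 5), inverse of 2 mod 5 is 3 (check: 2 × 3 = 6 ≡ 1 (mod 5))
For equation 2: M_2 = 5, 5 ≡ 1 (mod 2), inverse of 5 mod 2 is 1 (check: 1 × 1 = 1 ≡ 1 (mod 2))
Combine: k ≡ Σ r_i×M_i×(M_i⁻¹ mod m_i) = 1×2×3 + 1×5×1 = 6 + 5 = 11
11 mod 10 = 1
k ≡ 1 (mod 10)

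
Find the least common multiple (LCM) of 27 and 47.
1269

First find GCD(27, 47) using the Euclidean algorithm:
27 = 0 × 47 + 27
47 = 1 × 27 + 20
27 = 1 × 20 + 7
20 = 2 × 7 + 6
7 = 1 × 6 + 1
6 = 6 × 1 + 0
GCD(27, 47) = 1

LCM formula: LCM(a, b) = (a × b) / GCD(a, b)
LCM(27, 47) = (27 × 47) / 1
LCM(27, 47) = 1269 / 1
LCM(27, 47) = 1269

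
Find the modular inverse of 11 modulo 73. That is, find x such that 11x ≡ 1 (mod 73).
20

Using Extended Euclidean Algorithm:
gcd(11, 73) = 1
Bezout coefficients: 11 × 20 + 73 × -3 = 1
So 11 × 20 ≡ 1 (mod 73)
The inverse is 20 mod 73 = 20
Verification: 11 × 20 = 220 = 3 × 73 + 1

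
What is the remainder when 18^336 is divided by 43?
Using Fermat: 18^{42} ≡ 1 (mod 43). 336 ≡ 0 (mod 42). So 18^{336} ≡ 18^{0} ≡ 1 (mod 43)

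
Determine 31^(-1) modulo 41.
31^(-1) ≡ 4 (mod 41). Verification: 31 × 4 = 124 ≡ 1 (mod 41)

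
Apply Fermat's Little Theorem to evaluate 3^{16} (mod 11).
3

By Fermat's Little Theorem, a^(p-1) ≡ 1 (mod p) for prime p and gcd(a, p) = 1
Here p = 11, so 3^10 ≡ 1 (mod 11)
We can reduce the exponent: 16 mod 10 = 6
So 3^16 ≡ 3^6 (mod 11)
Computing: 3^6 mod 11 = 3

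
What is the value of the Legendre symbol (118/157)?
(118/157) = 118^{78} mod 157 = 1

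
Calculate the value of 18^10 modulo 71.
10 = 8 + 2 (binary 1010). Repeated squaring mod 71: 18^1 ≡ 18; 18^2 ≡ 18² = 324 ≡ 40; 18^4 ≡ 40² = 1600 ≡ 38; 18^8 ≡ 38² = 1444 ≡ 24. Multiply: 18^10 = 18^8 × 18^2 ≡ 24 × 40 (mod 71): 24 × 40 = 960 ≡ 37. So 18^10 ≡ 37 (mod 71).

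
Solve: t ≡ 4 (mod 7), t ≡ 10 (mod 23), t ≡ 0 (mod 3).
M = 7 × 23 × 3 = 483. M₁ = 69, y₁ ≡ 6 (mod 7). M₂ = 21, y₂ ≡ 11 (mod 23). M₃ = 161, y₃ ≡ 2 (mod 3). t = 4×69×6 + 10×21×11 + 0×161×2 ≡ 102 (mod 483)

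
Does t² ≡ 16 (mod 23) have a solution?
By Euler's criterion: 16^{11} ≡ 1 (mod 23). Since this equals 1, 16 is a QR.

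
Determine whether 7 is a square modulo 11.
By Euler's criterion: 7^{5} ≡ 10 (mod 11). Since this equals -1 (≡ 10), 7 is not a QR.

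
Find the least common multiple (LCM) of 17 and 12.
204

First find GCD(17, 12) using the Euclidean algorithm:
17 = 1 × 12 + 5
12 = 2 × 5 + 2
5 = 2 × 2 + 1
2 = 2 × 1 + 0
GCD(17, 12) = 1

LCM formula: LCM(a, b) = (a × b) / GCD(a, b)
LCM(17, 12) = (17 × 12) / 1
LCM(17, 12) = 204 / 1
LCM(17, 12) = 204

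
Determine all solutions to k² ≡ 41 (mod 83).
The square roots of 41 mod 83 are 37 and 46. Verify: 37² = 1369 ≡ 41 (mod 83)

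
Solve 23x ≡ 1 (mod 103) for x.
9

Using Extended Euclidean Algorithm:
gcd(23, 103) = 1
Bezout coefficients: 23 × 9 + 103 × -2 = 1
So 23 × 9 ≡ 1 (mod 103)
The inverse is 9 mod 103 = 9
Verification: 23 × 9 = 207 = 2 × 103 + 1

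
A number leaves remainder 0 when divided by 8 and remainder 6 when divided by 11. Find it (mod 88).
M = 8 × 11 = 88. M₁ = 11, y₁ ≡ 3 (mod 8). M₂ = 8, y₂ ≡ 7 (mod 11). x = 0×11×3 + 6×8×7 ≡ 72 (mod 88)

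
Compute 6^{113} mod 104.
80

Using successive squaring:
Binary expansion of 113: 1110001
Powers of 6 mod 104 (each is the square of the previous):
  6^1 ≡ 6 (mod 104)
  6^2 ≡ 6² = 36 ≡ 36 (mod 104)
  6^4 ≡ 36² = 1296 ≡ 48 (mod 104)
  6^8 ≡ 48² = 2304 ≡ 16 (mod 104)
  6^16 ≡ 16² = 256 ≡ 48 (mod 104)
  6^32 ≡ 48² = 2304 ≡ 16 (mod 104)
  6^64 ≡ 16² = 256 ≡ 48 (mod 104)
113 = 64 + 32 + 16 + 1, so 6^113 = 6^64 × 6^32 × 6^16 × 6^1 ≡ 48 × 16 × 48 × 6 (mod 104)
Multiplying step by step:
  48 × 16 = 768 ≡ 40 (mod 104)
  40 × 48 = 1920 ≡ 48 (mod 104)
  48 × 6 = 288 ≡ 80 (mod 104)
Result: 6^113 ≡ 80 (mod 104)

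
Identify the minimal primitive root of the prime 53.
p - 1 = 52 has prime divisors 2, 13. h is a primitive root mod 53 iff h^(52/q) ≢ 1 (mod 53) for each such q.
h = 2: 2^26 ≡ 52, 2^4 ≡ 16 (mod 53); none is 1, so 2 has order 52 and is a primitive root.
The smallest primitive root mod 53 is g = 2.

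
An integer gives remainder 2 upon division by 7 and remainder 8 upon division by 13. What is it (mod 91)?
M = 7 × 13 = 91. M₁ = 13, y₁ ≡ 6 (mod 7). M₂ = 7, y₂ ≡ 2 (mod 13). y = 2×13×6 + 8×7×2 ≡ 86 (mod 91). The smallest positive such number is 86.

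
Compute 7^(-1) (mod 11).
8

Using Extended Euclidean Algorithm:
gcd(7, 11) = 1
Bezout coefficients: 7 × -3 + 11 × 2 = 1
So 7 × -3 ≡ 1 (mod 11)
The inverse is -3 mod 11 = 8
Verification: 7 × 8 = 56 = 5 × 11 + 1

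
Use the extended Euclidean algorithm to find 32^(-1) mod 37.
Extended GCD: 32(-15) + 37(13) = 1. So 32^(-1) ≡ 22 ≡ 22 (mod 37). Verify: 32 × 22 = 704 ≡ 1 (mod 37)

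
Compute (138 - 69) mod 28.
13

(138 - 69) = 69
69 mod 28 = 13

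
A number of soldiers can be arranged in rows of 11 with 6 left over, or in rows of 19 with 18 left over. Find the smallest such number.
M = 11 × 19 = 209. M₁ = 19, y₁ ≡ 7 (mod 11). M₂ = 11, y₂ ≡ 7 (mod 19). m = 6×19×7 + 18×11×7 ≡ 94 (mod 209). The smallest positive such number is 94.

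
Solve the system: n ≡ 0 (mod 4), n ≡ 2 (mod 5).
M = 4 × 5 = 20. M₁ = 5, y₁ ≡ 1 (mod 4). M₂ = 4, y₂ ≡ 4 (mod 5). n = 0×5×1 + 2×4×4 ≡ 12 (mod 20)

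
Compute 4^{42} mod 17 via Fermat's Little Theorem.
16

By Fermat's Little Theorem, a^(p-1) ≡ 1 (mod p) for prime p and gcd(a, p) = 1
Here p = 17, so 4^16 ≡ 1 (mod 17)
We can reduce the exponent: 42 mod 16 = 10
So 4^42 ≡ 4^10 (mod 17)
Computing: 4^10 mod 17 = 16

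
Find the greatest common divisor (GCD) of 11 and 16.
1

Using the Euclidean algorithm:
11 = 0 × 16 + 11
16 = 1 × 11 + 5
11 = 2 × 5 + 1
5 = 5 × 1 + 0

GCD(11, 16) = 1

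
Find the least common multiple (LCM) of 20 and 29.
580

First find GCD(20, 29) using the Euclidean algorithm:
20 = 0 × 29 + 20
29 = 1 × 20 + 9
20 = 2 × 9 + 2
9 = 4 × 2 + 1
2 = 2 × 1 + 0
GCD(20, 29) = 1

LCM formula: LCM(a, b) = (a × b) / GCD(a, b)
LCM(20, 29) = (20 × 29) / 1
LCM(20, 29) = 580 / 1
LCM(20, 29) = 580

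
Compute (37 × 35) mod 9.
8

(37 × 35) = 1295
1295 mod 9 = 8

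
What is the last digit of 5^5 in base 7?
5 = 4 + 1 (binary 101). Repeated squaring mod 7: 5^1 ≡ 5; 5^2 ≡ 5² = 25 ≡ 4; 5^4 ≡ 4² = 16 ≡ 2. Multiply: 5^5 = 5^4 × 5^1 ≡ 2 × 5 (mod 7): 2 × 5 = 10 ≡ 3. So 5^5 ≡ 3 (mod 7).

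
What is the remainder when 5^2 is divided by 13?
2 = 2 (binary 10). Repeated squaring mod 13: 5^1 ≡ 5; 5^2 ≡ 5² = 25 ≡ 12. So 5^2 ≡ 12 (mod 13).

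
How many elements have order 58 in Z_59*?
Number of primitive roots mod 59 = φ(58) = 28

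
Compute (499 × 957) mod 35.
3

(499 × 957) = 477543
477543 mod 35 = 3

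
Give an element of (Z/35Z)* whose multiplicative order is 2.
6 has order 2 mod 35 since 6^{2} ≡ 1 (mod 35) and no smaller power works.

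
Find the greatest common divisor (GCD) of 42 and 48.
6

Using the Euclidean algorithm:
42 = 0 × 48 + 42
48 = 1 × 42 + 6
42 = 7 × 6 + 0

GCD(42, 48) = 6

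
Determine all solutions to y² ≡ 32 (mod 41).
The square roots of 32 mod 41 are 14 and 27. Verify: 14² = 196 ≡ 32 (mod 41)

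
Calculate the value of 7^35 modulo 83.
Using repeated squaring. 35 = 32 + 2 + 1 (binary 100011). Repeated squaring mod 83: 7^1 ≡ 7; 7^2 ≡ 7² = 49 ≡ 49; 7^4 ≡ 49² = 2401 ≡ 77; 7^8 ≡ 77² = 5929 ≡ 36; 7^16 ≡ 36² = 1296 ≡ 51; 7^32 ≡ 51² = 2601 ≡ 28. Multiply: 7^35 = 7^32 × 7^2 × 7^1 ≡ 28 × 49 × 7 (mod 83): 28 × 49 = 1372 ≡ 44; 44 × 7 = 308 ≡ 59. So 7^35 ≡ 59 (mod 83).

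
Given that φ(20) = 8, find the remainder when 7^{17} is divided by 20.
By Euler: 7^{8} ≡ 1 (mod 20) since gcd(7, 20) = 1. 17 = 2×8 + 1. So 7^{17} ≡ 7^{1} ≡ 7 (mod 20)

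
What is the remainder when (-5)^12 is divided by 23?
Using repeated squaring. (-5) ≡ 18 (mod 23). 12 = 8 + 4 (binary 1100). Repeated squaring mod 23: 18^1 ≡ 18; 18^2 ≡ 18² = 324 ≡ 2; 18^4 ≡ 2² = 4 ≡ 4; 18^8 ≡ 4² = 16 ≡ 16. Multiply: (-5)^12 ≡ 18^8 × 18^4 ≡ 16 × 4 (mod 23): 16 × 4 = 64 ≡ 18. So (-5)^12 ≡ 18 (mod 23).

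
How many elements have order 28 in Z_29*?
Number of primitive roots mod 29 = φ(28) = 12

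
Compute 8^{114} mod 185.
184

Using successive squaring:
Binary expansion of 114: 1110010
Powers of 8 mod 185 (each is the square of the previous):
  8^1 ≡ 8 (mod 185)
  8^2 ≡ 8² = 64 ≡ 64 (mod 185)
  8^4 ≡ 64² = 4096 ≡ 26 (mod 185)
  8^8 ≡ 26² = 676 ≡ 121 (mod 185)
  8^16 ≡ 121² = 14641 ≡ 26 (mod 185)
  8^32 ≡ 26² = 676 ≡ 121 (mod 185)
  8^64 ≡ 121² = 14641 ≡ 26 (mod 185)
114 = 64 + 32 + 16 + 2, so 8^114 = 8^64 × 8^32 × 8^16 × 8^2 ≡ 26 × 121 × 26 × 64 (mod 185)
Multiplying step by step:
  26 × 121 = 3146 ≡ 1 (mod 185)
  1 × 26 = 26 ≡ 26 (mod 185)
  26 × 64 = 1664 ≡ 184 (mod 185)
Result: 8^114 ≡ 184 (mod 185)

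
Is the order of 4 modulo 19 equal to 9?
Yes, ord_19(4) = 9.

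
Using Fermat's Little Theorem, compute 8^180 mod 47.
By Fermat: 8^{46} ≡ 1 (mod 47). 180 = 3×46 + 42. So 8^{180} ≡ 8^{42} ≡ 27 (mod 47)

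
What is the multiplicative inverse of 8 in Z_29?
8^(-1) ≡ 11 (mod 29). Verification: 8 × 11 = 88 ≡ 1 (mod 29)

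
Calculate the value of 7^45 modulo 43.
Using Fermat: 7^{42} ≡ 1 (mod 43). 45 ≡ 3 (mod 42). So 7^{45} ≡ 7^{3} ≡ 42 (mod 43)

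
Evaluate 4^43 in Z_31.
Using Fermat: 4^{30} ≡ 1 (mod 31). 43 ≡ 13 (mod 30). So 4^{43} ≡ 4^{13} ≡ 2 (mod 31)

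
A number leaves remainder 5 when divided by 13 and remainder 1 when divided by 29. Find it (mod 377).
M = 13 × 29 = 377. M₁ = 29, y₁ ≡ 9 (mod 13). M₂ = 13, y₂ ≡ 9 (mod 29). k = 5×29×9 + 1×13×9 ≡ 291 (mod 377)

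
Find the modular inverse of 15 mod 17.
15^(-1) ≡ 8 (mod 17). Verification: 15 × 8 = 120 ≡ 1 (mod 17)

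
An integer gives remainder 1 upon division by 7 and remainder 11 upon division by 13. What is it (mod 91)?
M = 7 × 13 = 91. M₁ = 13, y₁ ≡ 6 (mod 7). M₂ = 7, y₂ ≡ 2 (mod 13). x = 1×13×6 + 11×7×2 ≡ 50 (mod 91). The smallest positive such number is 50.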